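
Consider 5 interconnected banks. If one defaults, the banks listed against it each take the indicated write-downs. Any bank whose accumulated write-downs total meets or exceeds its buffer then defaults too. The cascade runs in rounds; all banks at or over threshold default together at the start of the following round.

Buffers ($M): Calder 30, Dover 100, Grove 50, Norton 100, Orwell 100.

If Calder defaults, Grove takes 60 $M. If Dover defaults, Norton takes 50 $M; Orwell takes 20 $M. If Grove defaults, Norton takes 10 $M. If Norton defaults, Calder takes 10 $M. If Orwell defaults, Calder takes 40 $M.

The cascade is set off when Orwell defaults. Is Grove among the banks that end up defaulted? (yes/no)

Round 1 — Orwell defaults (initial).
  Calder: +40 → 40 ≥ 30
Round 2 — Calder defaults.
  Grove: +60 → 60 ≥ 50
Round 3 — Grove defaults.
  Norton: +10 → 10 < 100
No further defaults.

yes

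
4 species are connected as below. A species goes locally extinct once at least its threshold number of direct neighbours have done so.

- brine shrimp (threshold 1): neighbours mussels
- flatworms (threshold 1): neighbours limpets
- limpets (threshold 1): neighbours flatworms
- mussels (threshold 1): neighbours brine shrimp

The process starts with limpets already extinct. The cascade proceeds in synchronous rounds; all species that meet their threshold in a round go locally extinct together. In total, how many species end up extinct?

2

Round 1 — limpets goes locally extinct (initial).
Round 2 — checking thresholds:
  flatworms: 1 of 1 neighbours ≥ 1, goes locally extinct.
Round 3 — no new extinctions; cascade stops.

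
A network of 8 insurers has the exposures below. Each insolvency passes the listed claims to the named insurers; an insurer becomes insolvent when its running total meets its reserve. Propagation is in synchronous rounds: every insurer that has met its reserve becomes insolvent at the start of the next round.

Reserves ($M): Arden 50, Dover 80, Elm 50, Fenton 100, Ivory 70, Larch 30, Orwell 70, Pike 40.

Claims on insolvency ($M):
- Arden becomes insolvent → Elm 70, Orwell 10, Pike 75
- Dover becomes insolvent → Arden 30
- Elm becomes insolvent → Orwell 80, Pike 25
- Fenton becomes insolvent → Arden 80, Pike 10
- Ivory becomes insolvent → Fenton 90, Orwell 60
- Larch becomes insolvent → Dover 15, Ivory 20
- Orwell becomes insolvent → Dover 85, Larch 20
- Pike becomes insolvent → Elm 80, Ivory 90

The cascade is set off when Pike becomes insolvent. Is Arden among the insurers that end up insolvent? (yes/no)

Round 1 — Pike becomes insolvent (initial).
  Elm: +80 → 80 ≥ 50
  Ivory: +90 → 90 ≥ 70
Round 2 — Elm, Ivory become insolvent.
  Fenton: +90 → 90 < 100
  Orwell: +80+60 → 140 ≥ 70
Round 3 — Orwell becomes insolvent.
  Dover: +85 → 85 ≥ 80
  Larch: +20 → 20 < 30
Round 4 — Dover becomes insolvent.
  Arden: +30 → 30 < 50
No further insolvencies.

no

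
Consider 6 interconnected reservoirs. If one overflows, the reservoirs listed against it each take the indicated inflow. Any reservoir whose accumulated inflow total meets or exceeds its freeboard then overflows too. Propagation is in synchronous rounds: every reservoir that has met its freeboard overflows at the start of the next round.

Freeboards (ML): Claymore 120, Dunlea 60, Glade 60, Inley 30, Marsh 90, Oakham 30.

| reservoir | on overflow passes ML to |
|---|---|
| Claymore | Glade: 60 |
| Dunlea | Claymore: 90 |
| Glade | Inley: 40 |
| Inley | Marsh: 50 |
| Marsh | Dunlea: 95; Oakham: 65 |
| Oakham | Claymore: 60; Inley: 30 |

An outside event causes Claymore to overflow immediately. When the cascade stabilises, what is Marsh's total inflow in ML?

50

Round 1 — Claymore overflows (initial).
  Glade: +60 → 60 ≥ 60
Round 2 — Glade overflows.
  Inley: +40 → 40 ≥ 30
Round 3 — Inley overflows.
  Marsh: +50 → 50 < 90
No further overflows.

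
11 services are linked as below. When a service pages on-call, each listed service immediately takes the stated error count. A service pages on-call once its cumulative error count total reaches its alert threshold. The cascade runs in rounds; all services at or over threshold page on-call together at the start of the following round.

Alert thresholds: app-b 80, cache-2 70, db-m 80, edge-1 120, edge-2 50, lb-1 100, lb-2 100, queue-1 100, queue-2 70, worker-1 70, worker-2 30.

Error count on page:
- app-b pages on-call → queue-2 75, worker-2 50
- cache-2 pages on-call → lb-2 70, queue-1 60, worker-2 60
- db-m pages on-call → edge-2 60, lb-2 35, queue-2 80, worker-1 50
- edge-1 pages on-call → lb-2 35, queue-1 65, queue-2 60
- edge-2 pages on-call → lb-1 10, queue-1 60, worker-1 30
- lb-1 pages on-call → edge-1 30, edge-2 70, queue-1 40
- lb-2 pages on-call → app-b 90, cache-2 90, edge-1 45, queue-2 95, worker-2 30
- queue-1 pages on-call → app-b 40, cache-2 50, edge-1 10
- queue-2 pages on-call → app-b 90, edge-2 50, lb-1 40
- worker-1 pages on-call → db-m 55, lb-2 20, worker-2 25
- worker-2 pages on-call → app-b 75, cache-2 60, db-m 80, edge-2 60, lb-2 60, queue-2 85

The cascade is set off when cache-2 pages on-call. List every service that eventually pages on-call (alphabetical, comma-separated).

Round 1 — cache-2 pages on-call (initial).
  lb-2: +70 → 70 < 100
  queue-1: +60 → 60 < 100
  worker-2: +60 → 60 ≥ 30
Round 2 — worker-2 pages on-call.
  app-b: +75 → 75 < 80
  db-m: +80 → 80 ≥ 80
  edge-2: +60 → 60 ≥ 50
  lb-2: +60 → 130 ≥ 100
  queue-2: +85 → 85 ≥ 70
Round 3 — db-m, edge-2, lb-2, queue-2 page on-call.
  app-b: +90+90 → 255 ≥ 80
  edge-1: +45 → 45 < 120
  lb-1: +10+40 → 50 < 100
  queue-1: +60 → 120 ≥ 100
  worker-1: +50+30 → 80 ≥ 70
Round 4 — app-b, queue-1, worker-1 page on-call.
  edge-1: +10 → 55 < 120
No further pages.

app-b, cache-2, db-m, edge-2, lb-2, queue-1, queue-2, worker-1, worker-2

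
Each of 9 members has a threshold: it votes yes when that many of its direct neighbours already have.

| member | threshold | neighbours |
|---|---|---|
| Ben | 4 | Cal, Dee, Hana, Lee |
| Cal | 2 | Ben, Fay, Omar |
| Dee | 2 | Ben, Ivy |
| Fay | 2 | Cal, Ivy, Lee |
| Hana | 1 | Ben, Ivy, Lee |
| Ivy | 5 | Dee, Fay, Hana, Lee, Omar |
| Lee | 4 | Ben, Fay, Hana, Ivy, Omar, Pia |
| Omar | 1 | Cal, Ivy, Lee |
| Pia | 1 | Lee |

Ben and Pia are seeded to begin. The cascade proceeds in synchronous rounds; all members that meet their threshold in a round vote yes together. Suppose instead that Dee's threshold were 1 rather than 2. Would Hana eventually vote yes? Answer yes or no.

With Dee's threshold at 1:
Round 1 — Ben, Pia vote yes (initial).
Round 2 — checking thresholds:
  Cal: 1 of 3 neighbours < 2, not yet.
  Dee: 1 of 2 neighbours ≥ 1, votes yes.
  Hana: 1 of 3 neighbours ≥ 1, votes yes.
  Lee: 2 of 6 neighbours < 4, not yet.
Round 3 — no new yes votes; cascade stops.

yes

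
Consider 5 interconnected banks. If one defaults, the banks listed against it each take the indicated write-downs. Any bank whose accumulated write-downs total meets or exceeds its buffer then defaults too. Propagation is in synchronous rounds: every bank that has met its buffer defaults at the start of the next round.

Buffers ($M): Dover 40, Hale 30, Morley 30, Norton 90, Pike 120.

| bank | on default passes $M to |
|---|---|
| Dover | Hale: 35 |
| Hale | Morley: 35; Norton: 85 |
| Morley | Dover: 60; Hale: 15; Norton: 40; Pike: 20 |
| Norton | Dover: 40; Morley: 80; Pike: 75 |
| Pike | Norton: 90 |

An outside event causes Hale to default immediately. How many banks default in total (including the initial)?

4

Round 1 — Hale defaults (initial).
  Morley: +35 → 35 ≥ 30
  Norton: +85 → 85 < 90
Round 2 — Morley defaults.
  Dover: +60 → 60 ≥ 40
  Norton: +40 → 125 ≥ 90
  Pike: +20 → 20 < 120
Round 3 — Dover, Norton default.
  Pike: +75 → 95 < 120
No further defaults.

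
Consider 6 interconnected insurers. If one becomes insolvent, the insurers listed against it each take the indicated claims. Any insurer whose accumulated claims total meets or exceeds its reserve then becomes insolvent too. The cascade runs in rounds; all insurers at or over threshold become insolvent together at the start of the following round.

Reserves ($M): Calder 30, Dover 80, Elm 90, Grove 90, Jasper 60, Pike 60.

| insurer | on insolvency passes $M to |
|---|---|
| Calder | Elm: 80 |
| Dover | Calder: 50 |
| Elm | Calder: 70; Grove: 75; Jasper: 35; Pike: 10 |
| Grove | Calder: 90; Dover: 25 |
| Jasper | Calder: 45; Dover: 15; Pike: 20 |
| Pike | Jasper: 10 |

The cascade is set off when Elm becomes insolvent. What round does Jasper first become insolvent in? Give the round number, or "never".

Round 1 — Elm becomes insolvent (initial).
  Calder: +70 → 70 ≥ 30
  Grove: +75 → 75 < 90
  Jasper: +35 → 35 < 60
  Pike: +10 → 10 < 60
Round 2 — Calder becomes insolvent.
No further insolvencies.

never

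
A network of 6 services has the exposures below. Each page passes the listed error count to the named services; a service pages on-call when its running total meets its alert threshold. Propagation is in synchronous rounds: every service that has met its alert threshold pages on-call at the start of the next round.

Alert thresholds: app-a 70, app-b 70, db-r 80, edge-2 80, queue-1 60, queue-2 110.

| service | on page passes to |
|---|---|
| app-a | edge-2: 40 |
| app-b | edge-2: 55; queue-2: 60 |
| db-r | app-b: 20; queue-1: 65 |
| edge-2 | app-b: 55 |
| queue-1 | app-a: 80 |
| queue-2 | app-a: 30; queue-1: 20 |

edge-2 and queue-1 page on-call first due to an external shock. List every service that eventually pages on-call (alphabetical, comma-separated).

app-a, edge-2, queue-1

Round 1 — edge-2, queue-1 page on-call (initial).
  app-a: +80 → 80 ≥ 70
  app-b: +55 → 55 < 70
Round 2 — app-a pages on-call.
No further pages.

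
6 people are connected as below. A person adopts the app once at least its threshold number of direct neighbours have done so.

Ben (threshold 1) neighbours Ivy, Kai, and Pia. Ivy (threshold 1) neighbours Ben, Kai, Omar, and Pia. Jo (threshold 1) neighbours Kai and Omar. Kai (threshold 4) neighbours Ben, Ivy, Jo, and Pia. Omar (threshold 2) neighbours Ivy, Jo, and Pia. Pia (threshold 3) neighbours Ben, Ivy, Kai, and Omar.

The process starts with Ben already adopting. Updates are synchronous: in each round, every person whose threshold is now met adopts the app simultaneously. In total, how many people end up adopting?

Round 1 — Ben adopts the app (initial).
Round 2 — checking thresholds:
  Ivy: 1 of 4 neighbours ≥ 1, adopts the app.
  Kai: 1 of 4 neighbours < 4, holds.
  Pia: 1 of 4 neighbours < 3, holds.
Round 3 — no new adoptions; cascade stops.

2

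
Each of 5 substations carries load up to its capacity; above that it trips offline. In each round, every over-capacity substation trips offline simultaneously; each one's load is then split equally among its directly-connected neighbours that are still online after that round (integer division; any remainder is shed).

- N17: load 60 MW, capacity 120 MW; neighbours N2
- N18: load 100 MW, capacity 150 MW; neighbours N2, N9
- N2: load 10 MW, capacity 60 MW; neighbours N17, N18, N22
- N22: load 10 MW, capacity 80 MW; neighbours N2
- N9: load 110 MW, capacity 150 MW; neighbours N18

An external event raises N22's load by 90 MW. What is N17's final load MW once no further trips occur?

Round 1 — N22 at 100 > 80. N22 trips offline.
  N22 sheds 100 MW to N2: 100 each.
    N2: 10+100 = 110 > 60
Round 2 — N2 trips offline.
  N2 sheds 110 MW to N17, N18: 55 each.
    N17: 60+55 = 115 ≤ 120
    N18: 100+55 = 155 > 150
Round 3 — N18 trips offline.
  N18 sheds 155 MW to N9: 155 each.
    N9: 110+155 = 265 > 150
Round 4 — N9 trips offline.
  N9 sheds 265 MW: no online neighbours, lost.
No further trips.

115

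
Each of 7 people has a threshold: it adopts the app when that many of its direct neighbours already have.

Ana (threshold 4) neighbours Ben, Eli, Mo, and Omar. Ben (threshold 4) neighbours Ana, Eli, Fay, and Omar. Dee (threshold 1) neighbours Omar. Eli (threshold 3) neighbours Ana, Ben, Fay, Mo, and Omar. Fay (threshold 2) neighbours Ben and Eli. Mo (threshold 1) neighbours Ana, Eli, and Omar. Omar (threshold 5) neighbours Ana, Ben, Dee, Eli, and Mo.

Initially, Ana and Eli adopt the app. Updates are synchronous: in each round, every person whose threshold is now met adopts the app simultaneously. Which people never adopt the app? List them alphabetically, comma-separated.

Ben, Dee, Fay, Omar

Round 1 — Ana, Eli adopt the app (initial).
Round 2 — checking thresholds:
  Ben: 2 of 4 neighbours < 4, holds.
  Fay: 1 of 2 neighbours < 2, holds.
  Mo: 2 of 3 neighbours ≥ 1, adopts the app.
  Omar: 2 of 5 neighbours < 5, holds.
Round 3 — no new adoptions; cascade stops.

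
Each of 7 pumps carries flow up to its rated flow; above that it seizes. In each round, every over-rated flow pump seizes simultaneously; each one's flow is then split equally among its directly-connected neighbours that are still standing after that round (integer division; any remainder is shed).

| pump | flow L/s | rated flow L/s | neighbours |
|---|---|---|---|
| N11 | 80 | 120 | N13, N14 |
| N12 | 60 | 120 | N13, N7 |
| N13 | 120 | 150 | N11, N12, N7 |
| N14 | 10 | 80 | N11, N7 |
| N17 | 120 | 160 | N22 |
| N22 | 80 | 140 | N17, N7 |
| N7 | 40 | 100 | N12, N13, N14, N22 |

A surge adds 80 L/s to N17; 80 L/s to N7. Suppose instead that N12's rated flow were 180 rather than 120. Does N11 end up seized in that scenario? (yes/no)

no

With N12's rated flow at 180:
Round 1 — N17 at 200 > 160; N7 at 120 > 100. N17, N7 seize.
  N17 sheds 200 L/s to N22: 200 each.
    N22: 80+200 = 280 > 140
  N7 sheds 120 L/s to N12, N13, N14, N22: 30 each.
    N12: 60+30 = 90 ≤ 180
    N13: 120+30 = 150 ≤ 150
    N14: 10+30 = 40 ≤ 80
    N22: 280+30 = 310 > 140
Round 2 — N22 seizes.
  N22 sheds 310 L/s: no online neighbours, lost.
No further seizures.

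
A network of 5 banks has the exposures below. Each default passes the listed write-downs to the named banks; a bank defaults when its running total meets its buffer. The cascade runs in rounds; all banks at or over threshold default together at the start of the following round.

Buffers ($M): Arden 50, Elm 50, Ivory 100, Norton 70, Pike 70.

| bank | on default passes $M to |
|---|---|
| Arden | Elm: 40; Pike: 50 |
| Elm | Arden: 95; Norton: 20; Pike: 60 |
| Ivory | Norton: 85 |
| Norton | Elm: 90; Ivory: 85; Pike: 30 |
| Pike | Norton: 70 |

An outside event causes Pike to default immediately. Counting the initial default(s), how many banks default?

Round 1 — Pike defaults (initial).
  Norton: +70 → 70 ≥ 70
Round 2 — Norton defaults.
  Elm: +90 → 90 ≥ 50
  Ivory: +85 → 85 < 100
Round 3 — Elm defaults.
  Arden: +95 → 95 ≥ 50
Round 4 — Arden defaults.
No further defaults.

4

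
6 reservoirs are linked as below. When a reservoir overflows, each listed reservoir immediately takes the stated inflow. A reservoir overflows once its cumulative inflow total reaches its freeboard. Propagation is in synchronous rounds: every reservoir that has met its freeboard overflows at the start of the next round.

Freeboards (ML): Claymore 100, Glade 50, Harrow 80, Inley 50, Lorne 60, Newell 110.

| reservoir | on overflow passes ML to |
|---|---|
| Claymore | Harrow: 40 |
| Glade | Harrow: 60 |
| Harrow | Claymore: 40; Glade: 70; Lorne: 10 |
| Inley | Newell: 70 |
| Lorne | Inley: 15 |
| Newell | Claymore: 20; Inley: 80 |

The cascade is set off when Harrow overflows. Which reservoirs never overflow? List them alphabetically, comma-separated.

Claymore, Inley, Lorne, Newell

Round 1 — Harrow overflows (initial).
  Claymore: +40 → 40 < 100
  Glade: +70 → 70 ≥ 50
  Lorne: +10 → 10 < 60
Round 2 — Glade overflows.
No further overflows.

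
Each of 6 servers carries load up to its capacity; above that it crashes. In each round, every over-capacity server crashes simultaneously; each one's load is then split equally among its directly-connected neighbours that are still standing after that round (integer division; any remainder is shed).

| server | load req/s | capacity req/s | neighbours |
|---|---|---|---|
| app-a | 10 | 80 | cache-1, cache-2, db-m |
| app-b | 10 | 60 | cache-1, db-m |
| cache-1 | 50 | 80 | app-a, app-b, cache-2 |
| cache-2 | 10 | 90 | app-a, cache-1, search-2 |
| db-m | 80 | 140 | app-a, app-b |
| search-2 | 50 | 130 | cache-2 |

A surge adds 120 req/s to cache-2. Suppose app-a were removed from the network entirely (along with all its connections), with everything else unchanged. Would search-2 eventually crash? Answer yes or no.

no

With app-a removed:
Round 1 — cache-2 at 130 > 90. cache-2 crashes.
  cache-2 sheds 130 req/s to cache-1, search-2: 65 each.
    cache-1: 50+65 = 115 > 80
    search-2: 50+65 = 115 ≤ 130
Round 2 — cache-1 crashes.
  cache-1 sheds 115 req/s to app-b: 115 each.
    app-b: 10+115 = 125 > 60
Round 3 — app-b crashes.
  app-b sheds 125 req/s to db-m: 125 each.
    db-m: 80+125 = 205 > 140
Round 4 — db-m crashes.
  db-m sheds 205 req/s: no online neighbours, lost.
No further crashes.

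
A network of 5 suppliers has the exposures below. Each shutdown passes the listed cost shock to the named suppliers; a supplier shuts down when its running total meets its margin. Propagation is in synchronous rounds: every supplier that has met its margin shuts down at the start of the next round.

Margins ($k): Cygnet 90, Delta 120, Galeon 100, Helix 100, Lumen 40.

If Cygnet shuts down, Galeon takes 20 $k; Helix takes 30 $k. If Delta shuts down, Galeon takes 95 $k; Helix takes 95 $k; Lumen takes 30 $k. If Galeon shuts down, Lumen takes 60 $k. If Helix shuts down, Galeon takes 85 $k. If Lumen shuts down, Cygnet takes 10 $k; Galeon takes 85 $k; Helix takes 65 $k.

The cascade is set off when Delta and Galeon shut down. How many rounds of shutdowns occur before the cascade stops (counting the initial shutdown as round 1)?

3

Round 1 — Delta, Galeon shut down (initial).
  Helix: +95 → 95 < 100
  Lumen: +30+60 → 90 ≥ 40
Round 2 — Lumen shuts down.
  Cygnet: +10 → 10 < 90
  Helix: +65 → 160 ≥ 100
Round 3 — Helix shuts down.
No further shutdowns.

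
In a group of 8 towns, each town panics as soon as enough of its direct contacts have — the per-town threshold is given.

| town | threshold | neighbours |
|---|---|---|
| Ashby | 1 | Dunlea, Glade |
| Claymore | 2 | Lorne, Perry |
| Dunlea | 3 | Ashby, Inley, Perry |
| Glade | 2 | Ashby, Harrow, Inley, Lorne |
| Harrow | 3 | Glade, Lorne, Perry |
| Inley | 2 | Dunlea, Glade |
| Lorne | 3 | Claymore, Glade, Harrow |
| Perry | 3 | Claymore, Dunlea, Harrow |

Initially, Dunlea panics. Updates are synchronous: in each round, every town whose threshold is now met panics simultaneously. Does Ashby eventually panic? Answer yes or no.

yes

Round 1 — Dunlea panics (initial).
Round 2 — checking thresholds:
  Ashby: 1 of 2 neighbours ≥ 1, panics.
  Inley: 1 of 2 neighbours < 2, holds.
  Perry: 1 of 3 neighbours < 3, holds.
Round 3 — no new panics; cascade stops.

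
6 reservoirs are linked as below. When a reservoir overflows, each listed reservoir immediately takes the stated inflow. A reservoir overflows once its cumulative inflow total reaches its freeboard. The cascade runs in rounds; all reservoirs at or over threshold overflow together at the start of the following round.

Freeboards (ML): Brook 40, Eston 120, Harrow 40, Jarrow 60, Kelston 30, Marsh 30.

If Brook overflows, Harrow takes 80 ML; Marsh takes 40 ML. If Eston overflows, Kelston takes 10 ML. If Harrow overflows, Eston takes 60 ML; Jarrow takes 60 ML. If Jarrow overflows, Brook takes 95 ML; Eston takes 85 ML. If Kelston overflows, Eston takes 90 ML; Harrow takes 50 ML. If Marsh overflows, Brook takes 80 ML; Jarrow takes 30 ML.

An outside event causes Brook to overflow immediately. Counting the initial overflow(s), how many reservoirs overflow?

5

Round 1 — Brook overflows (initial).
  Harrow: +80 → 80 ≥ 40
  Marsh: +40 → 40 ≥ 30
Round 2 — Harrow, Marsh overflow.
  Eston: +60 → 60 < 120
  Jarrow: +60+30 → 90 ≥ 60
Round 3 — Jarrow overflows.
  Eston: +85 → 145 ≥ 120
Round 4 — Eston overflows.
  Kelston: +10 → 10 < 30
No further overflows.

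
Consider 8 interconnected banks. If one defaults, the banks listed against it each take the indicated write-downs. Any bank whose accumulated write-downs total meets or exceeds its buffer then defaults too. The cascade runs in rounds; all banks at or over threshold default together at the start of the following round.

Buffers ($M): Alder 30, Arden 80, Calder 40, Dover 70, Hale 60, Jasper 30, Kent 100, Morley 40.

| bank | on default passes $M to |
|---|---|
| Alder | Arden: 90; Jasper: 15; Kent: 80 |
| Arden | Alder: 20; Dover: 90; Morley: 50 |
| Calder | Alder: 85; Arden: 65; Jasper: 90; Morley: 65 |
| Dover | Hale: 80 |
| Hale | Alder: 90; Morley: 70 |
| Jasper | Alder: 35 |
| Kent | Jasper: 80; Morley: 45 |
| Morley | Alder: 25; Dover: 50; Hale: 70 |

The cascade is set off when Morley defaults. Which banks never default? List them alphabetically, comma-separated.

Round 1 — Morley defaults (initial).
  Alder: +25 → 25 < 30
  Dover: +50 → 50 < 70
  Hale: +70 → 70 ≥ 60
Round 2 — Hale defaults.
  Alder: +90 → 115 ≥ 30
Round 3 — Alder defaults.
  Arden: +90 → 90 ≥ 80
  Jasper: +15 → 15 < 30
  Kent: +80 → 80 < 100
Round 4 — Arden defaults.
  Dover: +90 → 140 ≥ 70
Round 5 — Dover defaults.
No further defaults.

Calder, Jasper, Kent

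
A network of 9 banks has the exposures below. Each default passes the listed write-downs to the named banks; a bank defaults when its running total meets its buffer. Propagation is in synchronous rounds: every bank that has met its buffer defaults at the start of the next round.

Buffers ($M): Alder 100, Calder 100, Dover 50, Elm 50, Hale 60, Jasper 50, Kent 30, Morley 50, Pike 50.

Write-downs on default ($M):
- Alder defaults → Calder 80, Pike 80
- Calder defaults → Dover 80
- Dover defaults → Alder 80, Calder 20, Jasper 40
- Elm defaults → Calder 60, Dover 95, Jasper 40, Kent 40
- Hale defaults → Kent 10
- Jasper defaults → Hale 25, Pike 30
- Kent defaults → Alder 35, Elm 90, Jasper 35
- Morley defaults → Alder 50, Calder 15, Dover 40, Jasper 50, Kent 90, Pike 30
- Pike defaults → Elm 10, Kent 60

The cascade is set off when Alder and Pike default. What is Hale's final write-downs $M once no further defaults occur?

25

Round 1 — Alder, Pike default (initial).
  Calder: +80 → 80 < 100
  Elm: +10 → 10 < 50
  Kent: +60 → 60 ≥ 30
Round 2 — Kent defaults.
  Elm: +90 → 100 ≥ 50
  Jasper: +35 → 35 < 50
Round 3 — Elm defaults.
  Calder: +60 → 140 ≥ 100
  Dover: +95 → 95 ≥ 50
  Jasper: +40 → 75 ≥ 50
Round 4 — Calder, Dover, Jasper default.
  Hale: +25 → 25 < 60
No further defaults.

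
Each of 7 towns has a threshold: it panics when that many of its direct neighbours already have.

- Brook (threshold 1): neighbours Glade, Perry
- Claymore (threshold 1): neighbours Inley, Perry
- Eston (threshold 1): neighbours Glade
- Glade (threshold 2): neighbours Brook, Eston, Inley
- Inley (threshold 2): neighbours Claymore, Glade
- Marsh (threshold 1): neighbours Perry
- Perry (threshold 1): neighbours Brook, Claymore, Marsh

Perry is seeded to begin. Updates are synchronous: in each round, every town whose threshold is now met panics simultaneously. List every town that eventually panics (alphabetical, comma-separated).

Brook, Claymore, Marsh, Perry

Round 1 — Perry panics (initial).
Round 2 — checking thresholds:
  Brook: 1 of 2 neighbours ≥ 1, panics.
  Claymore: 1 of 2 neighbours ≥ 1, panics.
  Marsh: 1 of 1 neighbours ≥ 1, panics.
Round 3 — no new panics; cascade stops.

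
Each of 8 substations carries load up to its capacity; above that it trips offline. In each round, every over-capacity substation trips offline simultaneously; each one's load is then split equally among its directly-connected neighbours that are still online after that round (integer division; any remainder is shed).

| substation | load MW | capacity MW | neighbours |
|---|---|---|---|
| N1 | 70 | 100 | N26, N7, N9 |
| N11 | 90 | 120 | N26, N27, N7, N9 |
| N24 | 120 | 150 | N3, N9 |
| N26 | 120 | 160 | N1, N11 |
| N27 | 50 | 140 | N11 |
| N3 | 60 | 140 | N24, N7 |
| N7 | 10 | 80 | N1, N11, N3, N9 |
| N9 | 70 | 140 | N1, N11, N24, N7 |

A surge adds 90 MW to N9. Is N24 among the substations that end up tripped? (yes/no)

Round 1 — N9 at 160 > 140. N9 trips offline.
  N9 sheds 160 MW to N1, N11, N24, N7: 40 each.
    N1: 70+40 = 110 > 100
    N11: 90+40 = 130 > 120
    N24: 120+40 = 160 > 150
    N7: 10+40 = 50 ≤ 80
Round 2 — N1, N11, N24 trip offline.
  N1 sheds 110 MW to N26, N7: 55 each.
    N26: 120+55 = 175 > 160
    N7: 50+55 = 105 > 80
  N11 sheds 130 MW to N26, N27, N7: 43 each (1 lost).
    N26: 175+43 = 218 > 160
    N27: 50+43 = 93 ≤ 140
    N7: 105+43 = 148 > 80
  N24 sheds 160 MW to N3: 160 each.
    N3: 60+160 = 220 > 140
Round 3 — N26, N3, N7 trip offline.
  N26 sheds 218 MW: no online neighbours, lost.
  N3 sheds 220 MW: no online neighbours, lost.
  N7 sheds 148 MW: no online neighbours, lost.
No further trips.

yes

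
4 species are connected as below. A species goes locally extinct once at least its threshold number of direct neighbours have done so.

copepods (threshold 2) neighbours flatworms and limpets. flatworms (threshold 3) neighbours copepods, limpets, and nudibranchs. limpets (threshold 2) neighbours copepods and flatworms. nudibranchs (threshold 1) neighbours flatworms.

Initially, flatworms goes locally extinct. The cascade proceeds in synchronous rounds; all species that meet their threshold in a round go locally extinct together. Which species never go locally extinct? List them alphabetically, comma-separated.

Round 1 — flatworms goes locally extinct (initial).
Round 2 — checking thresholds:
  copepods: 1 of 2 neighbours < 2, holds.
  limpets: 1 of 2 neighbours < 2, holds.
  nudibranchs: 1 of 1 neighbours ≥ 1, goes locally extinct.
Round 3 — no new extinctions; cascade stops.

copepods, limpets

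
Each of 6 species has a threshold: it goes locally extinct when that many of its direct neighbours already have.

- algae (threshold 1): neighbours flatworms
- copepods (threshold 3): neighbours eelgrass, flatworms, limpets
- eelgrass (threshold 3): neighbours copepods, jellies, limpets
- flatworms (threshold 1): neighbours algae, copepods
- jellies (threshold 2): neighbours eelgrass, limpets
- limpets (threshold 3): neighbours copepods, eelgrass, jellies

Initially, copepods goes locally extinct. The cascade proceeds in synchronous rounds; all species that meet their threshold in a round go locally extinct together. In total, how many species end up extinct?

3

Round 1 — copepods goes locally extinct (initial).
Round 2 — checking thresholds:
  eelgrass: 1 of 3 neighbours < 3, holds.
  flatworms: 1 of 2 neighbours ≥ 1, goes locally extinct.
  limpets: 1 of 3 neighbours < 3, holds.
Round 3 — checking thresholds:
  algae: 1 of 1 neighbours ≥ 1, goes locally extinct.
  eelgrass: 1 of 3 neighbours < 3, holds.
  limpets: 1 of 3 neighbours < 3, holds.
Round 4 — no new extinctions; cascade stops.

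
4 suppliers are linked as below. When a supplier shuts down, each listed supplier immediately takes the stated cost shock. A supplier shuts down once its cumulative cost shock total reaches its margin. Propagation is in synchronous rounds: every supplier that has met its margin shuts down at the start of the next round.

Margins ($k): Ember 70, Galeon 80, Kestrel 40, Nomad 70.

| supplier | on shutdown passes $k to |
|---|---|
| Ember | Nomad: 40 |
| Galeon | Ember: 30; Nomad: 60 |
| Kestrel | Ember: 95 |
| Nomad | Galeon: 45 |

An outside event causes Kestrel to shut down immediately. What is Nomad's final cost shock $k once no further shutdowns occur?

Round 1 — Kestrel shuts down (initial).
  Ember: +95 → 95 ≥ 70
Round 2 — Ember shuts down.
  Nomad: +40 → 40 < 70
No further shutdowns.

40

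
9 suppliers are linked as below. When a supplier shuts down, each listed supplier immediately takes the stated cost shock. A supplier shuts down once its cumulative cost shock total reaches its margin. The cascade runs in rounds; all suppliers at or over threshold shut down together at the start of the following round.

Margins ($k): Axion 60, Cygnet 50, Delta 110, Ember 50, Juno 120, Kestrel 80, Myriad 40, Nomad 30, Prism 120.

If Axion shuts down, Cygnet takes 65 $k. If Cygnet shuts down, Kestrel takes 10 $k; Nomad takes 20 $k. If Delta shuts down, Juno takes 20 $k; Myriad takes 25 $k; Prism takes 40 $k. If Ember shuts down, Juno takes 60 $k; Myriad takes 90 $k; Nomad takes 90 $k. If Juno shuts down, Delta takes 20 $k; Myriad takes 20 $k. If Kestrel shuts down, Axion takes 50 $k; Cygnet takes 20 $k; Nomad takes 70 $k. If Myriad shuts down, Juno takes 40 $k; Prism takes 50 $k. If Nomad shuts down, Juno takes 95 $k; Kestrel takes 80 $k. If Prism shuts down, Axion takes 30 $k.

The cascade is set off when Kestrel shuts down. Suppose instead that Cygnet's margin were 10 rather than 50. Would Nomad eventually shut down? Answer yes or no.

With Cygnet's margin at 10:
Round 1 — Kestrel shuts down (initial).
  Axion: +50 → 50 < 60
  Cygnet: +20 → 20 ≥ 10
  Nomad: +70 → 70 ≥ 30
Round 2 — Cygnet, Nomad shut down.
  Juno: +95 → 95 < 120
No further shutdowns.

yes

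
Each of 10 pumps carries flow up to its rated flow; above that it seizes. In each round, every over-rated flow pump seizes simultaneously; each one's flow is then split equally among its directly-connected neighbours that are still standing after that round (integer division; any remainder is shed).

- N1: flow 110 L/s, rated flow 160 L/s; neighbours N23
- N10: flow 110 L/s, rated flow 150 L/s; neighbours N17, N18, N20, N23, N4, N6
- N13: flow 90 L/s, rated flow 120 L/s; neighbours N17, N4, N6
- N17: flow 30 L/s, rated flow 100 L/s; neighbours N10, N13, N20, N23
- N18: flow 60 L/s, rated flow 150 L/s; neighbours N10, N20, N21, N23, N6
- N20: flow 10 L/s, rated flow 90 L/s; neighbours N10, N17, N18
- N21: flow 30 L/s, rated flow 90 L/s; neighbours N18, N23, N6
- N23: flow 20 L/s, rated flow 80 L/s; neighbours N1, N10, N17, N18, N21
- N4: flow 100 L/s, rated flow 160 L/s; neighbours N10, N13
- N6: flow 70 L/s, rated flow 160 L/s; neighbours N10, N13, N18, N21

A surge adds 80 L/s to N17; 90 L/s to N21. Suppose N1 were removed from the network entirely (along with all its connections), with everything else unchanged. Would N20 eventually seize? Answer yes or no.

With N1 removed:
Round 1 — N17 at 110 > 100; N21 at 120 > 90. N17, N21 seize.
  N17 sheds 110 L/s to N10, N13, N20, N23: 27 each (2 lost).
    N10: 110+27 = 137 ≤ 150
    N13: 90+27 = 117 ≤ 120
    N20: 10+27 = 37 ≤ 90
    N23: 20+27 = 47 ≤ 80
  N21 sheds 120 L/s to N18, N23, N6: 40 each.
    N18: 60+40 = 100 ≤ 150
    N23: 47+40 = 87 > 80
    N6: 70+40 = 110 ≤ 160
Round 2 — N23 seizes.
  N23 sheds 87 L/s to N10, N18: 43 each (1 lost).
    N10: 137+43 = 180 > 150
    N18: 100+43 = 143 ≤ 150
Round 3 — N10 seizes.
  N10 sheds 180 L/s to N18, N20, N4, N6: 45 each.
    N18: 143+45 = 188 > 150
    N20: 37+45 = 82 ≤ 90
    N4: 100+45 = 145 ≤ 160
    N6: 110+45 = 155 ≤ 160
Round 4 — N18 seizes.
  N18 sheds 188 L/s to N20, N6: 94 each.
    N20: 82+94 = 176 > 90
    N6: 155+94 = 249 > 160
Round 5 — N20, N6 seize.
  N20 sheds 176 L/s: no online neighbours, lost.
  N6 sheds 249 L/s to N13: 249 each.
    N13: 117+249 = 366 > 120
Round 6 — N13 seizes.
  N13 sheds 366 L/s to N4: 366 each.
    N4: 145+366 = 511 > 160
Round 7 — N4 seizes.
  N4 sheds 511 L/s: no online neighbours, lost.
No further seizures.

yes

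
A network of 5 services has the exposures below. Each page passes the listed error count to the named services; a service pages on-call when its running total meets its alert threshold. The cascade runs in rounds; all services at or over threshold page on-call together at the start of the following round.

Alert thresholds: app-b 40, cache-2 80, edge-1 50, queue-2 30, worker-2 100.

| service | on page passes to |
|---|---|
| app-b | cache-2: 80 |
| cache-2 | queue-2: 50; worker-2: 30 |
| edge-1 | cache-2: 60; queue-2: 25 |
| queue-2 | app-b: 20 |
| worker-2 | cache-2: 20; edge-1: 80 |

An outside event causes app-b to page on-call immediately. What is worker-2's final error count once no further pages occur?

30

Round 1 — app-b pages on-call (initial).
  cache-2: +80 → 80 ≥ 80
Round 2 — cache-2 pages on-call.
  queue-2: +50 → 50 ≥ 30
  worker-2: +30 → 30 < 100
Round 3 — queue-2 pages on-call.
No further pages.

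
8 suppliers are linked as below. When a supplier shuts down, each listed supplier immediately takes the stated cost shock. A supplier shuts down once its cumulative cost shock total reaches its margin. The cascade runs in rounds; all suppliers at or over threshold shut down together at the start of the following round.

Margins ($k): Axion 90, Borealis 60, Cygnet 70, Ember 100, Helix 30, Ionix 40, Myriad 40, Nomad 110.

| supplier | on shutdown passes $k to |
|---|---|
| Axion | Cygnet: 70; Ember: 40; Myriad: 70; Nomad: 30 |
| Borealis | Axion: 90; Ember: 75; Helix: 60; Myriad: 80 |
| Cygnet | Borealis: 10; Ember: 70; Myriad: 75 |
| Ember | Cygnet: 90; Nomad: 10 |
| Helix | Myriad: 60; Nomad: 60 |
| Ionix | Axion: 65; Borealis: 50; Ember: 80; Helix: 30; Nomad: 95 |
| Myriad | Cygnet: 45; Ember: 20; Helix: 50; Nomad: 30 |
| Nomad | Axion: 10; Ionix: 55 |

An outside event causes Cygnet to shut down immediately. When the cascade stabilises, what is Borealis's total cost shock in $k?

10

Round 1 — Cygnet shuts down (initial).
  Borealis: +10 → 10 < 60
  Ember: +70 → 70 < 100
  Myriad: +75 → 75 ≥ 40
Round 2 — Myriad shuts down.
  Ember: +20 → 90 < 100
  Helix: +50 → 50 ≥ 30
  Nomad: +30 → 30 < 110
Round 3 — Helix shuts down.
  Nomad: +60 → 90 < 110
No further shutdowns.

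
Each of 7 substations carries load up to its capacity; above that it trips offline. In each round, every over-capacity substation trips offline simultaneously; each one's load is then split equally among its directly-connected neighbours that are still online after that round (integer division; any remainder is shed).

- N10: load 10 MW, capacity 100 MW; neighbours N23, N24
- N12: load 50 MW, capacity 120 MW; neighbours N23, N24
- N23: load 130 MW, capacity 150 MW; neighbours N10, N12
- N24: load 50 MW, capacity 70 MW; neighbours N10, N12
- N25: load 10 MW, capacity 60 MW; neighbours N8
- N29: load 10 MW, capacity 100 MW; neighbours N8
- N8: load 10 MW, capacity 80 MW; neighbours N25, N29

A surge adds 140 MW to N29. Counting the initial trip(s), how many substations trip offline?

Round 1 — N29 at 150 > 100. N29 trips offline.
  N29 sheds 150 MW to N8: 150 each.
    N8: 10+150 = 160 > 80
Round 2 — N8 trips offline.
  N8 sheds 160 MW to N25: 160 each.
    N25: 10+160 = 170 > 60
Round 3 — N25 trips offline.
  N25 sheds 170 MW: no online neighbours, lost.
No further trips.

3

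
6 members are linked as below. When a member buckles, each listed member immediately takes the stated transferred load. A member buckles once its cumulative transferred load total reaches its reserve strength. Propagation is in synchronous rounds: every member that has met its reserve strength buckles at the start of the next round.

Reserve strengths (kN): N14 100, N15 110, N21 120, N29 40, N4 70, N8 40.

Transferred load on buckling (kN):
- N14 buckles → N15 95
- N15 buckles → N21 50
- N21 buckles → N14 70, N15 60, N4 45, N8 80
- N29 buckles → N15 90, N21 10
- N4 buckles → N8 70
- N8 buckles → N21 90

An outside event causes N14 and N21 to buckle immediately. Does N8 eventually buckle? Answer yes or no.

Round 1 — N14, N21 buckle (initial).
  N15: +95+60 → 155 ≥ 110
  N4: +45 → 45 < 70
  N8: +80 → 80 ≥ 40
Round 2 — N15, N8 buckle.
No further bucklings.

yes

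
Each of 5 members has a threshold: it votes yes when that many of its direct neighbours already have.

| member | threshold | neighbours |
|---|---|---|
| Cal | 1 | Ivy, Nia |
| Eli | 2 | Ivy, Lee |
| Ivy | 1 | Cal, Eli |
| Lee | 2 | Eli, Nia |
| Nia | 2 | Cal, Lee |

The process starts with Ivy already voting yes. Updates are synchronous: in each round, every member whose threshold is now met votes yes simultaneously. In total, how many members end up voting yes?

2

Round 1 — Ivy votes yes (initial).
Round 2 — checking thresholds:
  Cal: 1 of 2 neighbours ≥ 1, votes yes.
  Eli: 1 of 2 neighbours < 2, below threshold.
Round 3 — no new yes votes; cascade stops.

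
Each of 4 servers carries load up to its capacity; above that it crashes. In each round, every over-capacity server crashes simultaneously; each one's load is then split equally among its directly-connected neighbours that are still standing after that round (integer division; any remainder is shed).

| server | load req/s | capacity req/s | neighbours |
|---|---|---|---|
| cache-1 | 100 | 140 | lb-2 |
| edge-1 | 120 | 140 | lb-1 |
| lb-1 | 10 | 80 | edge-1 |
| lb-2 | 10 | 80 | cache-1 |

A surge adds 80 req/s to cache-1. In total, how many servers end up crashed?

Round 1 — cache-1 at 180 > 140. cache-1 crashes.
  cache-1 sheds 180 req/s to lb-2: 180 each.
    lb-2: 10+180 = 190 > 80
Round 2 — lb-2 crashes.
  lb-2 sheds 190 req/s: no online neighbours, lost.
No further crashes.

2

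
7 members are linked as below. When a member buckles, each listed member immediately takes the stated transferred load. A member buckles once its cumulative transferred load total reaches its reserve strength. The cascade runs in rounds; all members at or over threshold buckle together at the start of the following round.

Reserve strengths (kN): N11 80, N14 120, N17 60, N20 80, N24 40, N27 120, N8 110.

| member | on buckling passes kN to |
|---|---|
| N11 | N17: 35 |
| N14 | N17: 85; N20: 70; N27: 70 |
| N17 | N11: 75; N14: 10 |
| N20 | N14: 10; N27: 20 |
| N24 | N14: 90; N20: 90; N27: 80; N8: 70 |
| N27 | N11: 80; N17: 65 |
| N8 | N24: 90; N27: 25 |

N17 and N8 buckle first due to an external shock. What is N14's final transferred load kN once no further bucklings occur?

110

Round 1 — N17, N8 buckle (initial).
  N11: +75 → 75 < 80
  N14: +10 → 10 < 120
  N24: +90 → 90 ≥ 40
  N27: +25 → 25 < 120
Round 2 — N24 buckles.
  N14: +90 → 100 < 120
  N20: +90 → 90 ≥ 80
  N27: +80 → 105 < 120
Round 3 — N20 buckles.
  N14: +10 → 110 < 120
  N27: +20 → 125 ≥ 120
Round 4 — N27 buckles.
  N11: +80 → 155 ≥ 80
Round 5 — N11 buckles.
No further bucklings.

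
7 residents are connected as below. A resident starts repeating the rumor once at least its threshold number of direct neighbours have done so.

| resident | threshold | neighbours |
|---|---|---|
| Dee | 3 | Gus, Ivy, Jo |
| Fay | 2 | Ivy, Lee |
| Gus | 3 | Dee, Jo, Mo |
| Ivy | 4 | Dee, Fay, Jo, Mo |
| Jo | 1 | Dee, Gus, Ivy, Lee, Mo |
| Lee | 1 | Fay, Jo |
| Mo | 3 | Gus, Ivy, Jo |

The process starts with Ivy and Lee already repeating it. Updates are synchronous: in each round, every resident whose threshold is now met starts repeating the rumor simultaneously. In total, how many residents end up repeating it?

4

Round 1 — Ivy, Lee start repeating the rumor (initial).
Round 2 — checking thresholds:
  Dee: 1 of 3 neighbours < 3, below threshold.
  Fay: 2 of 2 neighbours ≥ 2, starts repeating the rumor.
  Jo: 2 of 5 neighbours ≥ 1, starts repeating the rumor.
  Mo: 1 of 3 neighbours < 3, below threshold.
Round 3 — no new spreads; cascade stops.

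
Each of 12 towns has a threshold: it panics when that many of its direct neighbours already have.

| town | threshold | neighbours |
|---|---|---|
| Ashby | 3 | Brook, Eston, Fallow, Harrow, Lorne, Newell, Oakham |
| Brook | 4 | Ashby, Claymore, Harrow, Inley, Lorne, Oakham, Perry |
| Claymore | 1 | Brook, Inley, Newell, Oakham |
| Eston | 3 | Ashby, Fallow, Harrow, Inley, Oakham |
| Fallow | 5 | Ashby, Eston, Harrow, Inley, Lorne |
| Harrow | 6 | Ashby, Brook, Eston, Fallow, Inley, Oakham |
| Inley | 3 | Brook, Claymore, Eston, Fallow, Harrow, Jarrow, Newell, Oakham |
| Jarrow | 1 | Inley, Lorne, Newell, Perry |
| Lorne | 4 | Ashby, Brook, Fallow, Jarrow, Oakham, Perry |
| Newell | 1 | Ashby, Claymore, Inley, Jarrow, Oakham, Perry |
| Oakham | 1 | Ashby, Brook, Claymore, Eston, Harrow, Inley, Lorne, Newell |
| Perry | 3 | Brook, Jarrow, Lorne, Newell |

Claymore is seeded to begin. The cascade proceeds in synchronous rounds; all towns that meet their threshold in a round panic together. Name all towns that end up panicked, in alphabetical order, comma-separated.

Round 1 — Claymore panics (initial).
Round 2 — checking thresholds:
  Brook: 1 of 7 neighbours < 4, not yet.
  Inley: 1 of 8 neighbours < 3, not yet.
  Newell: 1 of 6 neighbours ≥ 1, panics.
  Oakham: 1 of 8 neighbours ≥ 1, panics.
Round 3 — checking thresholds:
  Ashby: 2 of 7 neighbours < 3, not yet.
  Brook: 2 of 7 neighbours < 4, not yet.
  Eston: 1 of 5 neighbours < 3, not yet.
  Harrow: 1 of 6 neighbours < 6, not yet.
  Inley: 3 of 8 neighbours ≥ 3, panics.
  Jarrow: 1 of 4 neighbours ≥ 1, panics.
  Lorne: 1 of 6 neighbours < 4, not yet.
  Perry: 1 of 4 neighbours < 3, not yet.
Round 4 — no new panics; cascade stops.

Claymore, Inley, Jarrow, Newell, Oakham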